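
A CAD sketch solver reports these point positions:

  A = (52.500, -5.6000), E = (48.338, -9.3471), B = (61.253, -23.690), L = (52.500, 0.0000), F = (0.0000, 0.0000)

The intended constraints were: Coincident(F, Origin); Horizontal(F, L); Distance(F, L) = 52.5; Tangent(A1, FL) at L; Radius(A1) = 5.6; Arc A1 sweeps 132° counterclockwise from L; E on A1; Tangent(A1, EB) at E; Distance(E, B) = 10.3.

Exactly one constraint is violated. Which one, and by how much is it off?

Distance(E, B) = 10.3 — off by 9.00.

F = (0.00, 0.00) ✓; F.y = 0.00, L.y = 0.00 ✓; |FL| = 52.50 ✓; ∠(AL, LF) = 90.00° ✓; |AL| = 5.600 ✓; bearing(A→E) − bearing(A→L) = 132.0° ✓; |AE| = 5.600 ✓; ∠(AE, EB) = 90.00° ✓; |EB| = 19.30 ✗.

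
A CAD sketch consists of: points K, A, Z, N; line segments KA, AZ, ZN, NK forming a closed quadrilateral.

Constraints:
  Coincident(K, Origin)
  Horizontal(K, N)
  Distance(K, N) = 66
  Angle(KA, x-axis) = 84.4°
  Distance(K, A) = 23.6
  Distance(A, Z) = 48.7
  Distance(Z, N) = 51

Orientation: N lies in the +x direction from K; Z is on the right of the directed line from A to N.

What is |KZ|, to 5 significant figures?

29.624

Checks: |AZ| = 48.70 ✓; |ZN| = 51.00 ✓.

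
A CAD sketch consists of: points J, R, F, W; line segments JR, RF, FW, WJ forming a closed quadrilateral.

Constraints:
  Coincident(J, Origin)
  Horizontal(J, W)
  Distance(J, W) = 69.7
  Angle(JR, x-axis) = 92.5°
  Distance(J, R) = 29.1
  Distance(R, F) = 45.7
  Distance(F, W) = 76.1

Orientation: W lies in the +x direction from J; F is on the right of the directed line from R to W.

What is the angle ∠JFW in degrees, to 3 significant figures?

61.9°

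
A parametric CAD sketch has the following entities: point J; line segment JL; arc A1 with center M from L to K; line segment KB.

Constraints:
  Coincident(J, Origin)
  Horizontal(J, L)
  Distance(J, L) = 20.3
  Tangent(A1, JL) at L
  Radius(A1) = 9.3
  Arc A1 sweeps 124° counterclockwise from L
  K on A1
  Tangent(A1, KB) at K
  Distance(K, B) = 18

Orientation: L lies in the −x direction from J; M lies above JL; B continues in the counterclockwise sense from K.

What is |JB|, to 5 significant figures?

37.135

J is at the origin; J and L share the same y with |JL| = 20.3 and L on the −x side, so L = (-20.300, 0.0000). A1 meets JL tangentially, so ML is at right angles to JL, so M = L + (0, 9.3) = (-20.300, 9.3000). On A1, L sits at bearing -90° from M; a 124° counterclockwise sweep puts K at bearing 34°, so K = M + 9.3·(cos 34°, sin 34°) = (-12.590, 14.500). Tangency of A1 to KB means the radius MK is perpendicular to KB, so KB runs along (−sin 34°, cos 34°); with |KB| = 18.0, B = (-22.655, 29.423). Then |JB| = |B − J| = 37.135.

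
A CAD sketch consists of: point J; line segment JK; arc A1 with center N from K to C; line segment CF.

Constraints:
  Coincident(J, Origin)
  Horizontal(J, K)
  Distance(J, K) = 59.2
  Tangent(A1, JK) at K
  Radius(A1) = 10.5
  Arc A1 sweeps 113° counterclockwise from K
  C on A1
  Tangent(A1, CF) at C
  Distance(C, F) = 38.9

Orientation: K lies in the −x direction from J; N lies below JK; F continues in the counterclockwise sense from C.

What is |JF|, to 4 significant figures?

73.63

On A1, K sits at bearing 90° from N; a 113° counterclockwise sweep puts C at bearing 203°, so C = N + 10.5·(cos 203°, sin 203°) = (-68.87, -14.60). Since A1 is tangent to CF there, NC ⟂ CF, so CF runs along (−sin 203°, cos 203°); with |CF| = 38.9, F = (-53.67, -50.41). Then |JF| = |F − J| = 73.63.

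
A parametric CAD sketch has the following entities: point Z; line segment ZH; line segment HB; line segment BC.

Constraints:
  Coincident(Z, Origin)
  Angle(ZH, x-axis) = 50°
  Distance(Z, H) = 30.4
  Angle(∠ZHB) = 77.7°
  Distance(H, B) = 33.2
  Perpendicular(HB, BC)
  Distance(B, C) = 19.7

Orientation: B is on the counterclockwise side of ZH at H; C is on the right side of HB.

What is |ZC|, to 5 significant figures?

56.167

Z is at the origin; ZH runs at 50.0° with length 30.4, so H = 30.4·(cos 50.0°, sin 50.0°) = (19.541, 23.288). ∠ZHB = 77.7°, so HB runs at 50.0° + (180° − 77.7°) = 152.30° from the x-axis; with |HB| = 33.2, B = H + 33.2·(cos 152.30°, sin 152.30°) = (-9.8543, 38.721). HB is perpendicular to BC; with |BC| = 19.7 on the right of HB, C = B + 19.7·(0.46484, 0.88539) = (-0.69694, 56.163). Then |ZC| = |C − Z| = 56.167.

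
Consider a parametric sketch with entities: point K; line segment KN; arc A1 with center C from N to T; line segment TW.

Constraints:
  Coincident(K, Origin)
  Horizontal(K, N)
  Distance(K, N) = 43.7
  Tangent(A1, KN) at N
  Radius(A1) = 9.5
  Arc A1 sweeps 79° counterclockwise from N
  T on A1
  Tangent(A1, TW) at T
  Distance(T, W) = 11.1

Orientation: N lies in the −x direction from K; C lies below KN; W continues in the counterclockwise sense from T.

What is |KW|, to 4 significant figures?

58.19

K is at the origin; K and N share the same y with |KN| = 43.7 and N on the −x side, so N = (-43.70, 0.000). Since A1 is tangent to KN there, CN ⟂ KN, so C = N + (0, -9.5) = (-43.70, -9.500). On A1, N sits at bearing 90° from C; a 79° counterclockwise sweep puts T at bearing 169°, so T = C + 9.5·(cos 169°, sin 169°) = (-53.03, -7.687). The tangent condition forces CT to be normal to TW, so TW runs along (−sin 169°, cos 169°); with |TW| = 11.1, W = (-55.14, -18.58). Then |KW| = |W − K| = 58.19.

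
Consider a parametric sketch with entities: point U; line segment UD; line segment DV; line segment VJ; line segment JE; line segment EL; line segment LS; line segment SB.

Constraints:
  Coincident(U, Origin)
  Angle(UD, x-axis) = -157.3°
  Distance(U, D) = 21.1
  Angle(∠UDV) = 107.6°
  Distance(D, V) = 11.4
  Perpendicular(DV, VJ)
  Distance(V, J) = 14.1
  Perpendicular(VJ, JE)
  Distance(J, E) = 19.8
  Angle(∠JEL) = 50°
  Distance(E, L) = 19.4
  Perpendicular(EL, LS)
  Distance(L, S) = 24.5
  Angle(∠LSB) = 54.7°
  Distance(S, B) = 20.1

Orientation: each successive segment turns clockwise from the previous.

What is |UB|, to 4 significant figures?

9.776

EL is perpendicular to LS, so LS runs at 90.30°; with |LS| = 24.5, S = (-22.81, 18.97). ∠LSB = 54.7° gives SB at -35.00° from the x-axis; with |SB| = 20.1, B = (-6.342, 7.440). Then |UB| = |B − U| = 9.776.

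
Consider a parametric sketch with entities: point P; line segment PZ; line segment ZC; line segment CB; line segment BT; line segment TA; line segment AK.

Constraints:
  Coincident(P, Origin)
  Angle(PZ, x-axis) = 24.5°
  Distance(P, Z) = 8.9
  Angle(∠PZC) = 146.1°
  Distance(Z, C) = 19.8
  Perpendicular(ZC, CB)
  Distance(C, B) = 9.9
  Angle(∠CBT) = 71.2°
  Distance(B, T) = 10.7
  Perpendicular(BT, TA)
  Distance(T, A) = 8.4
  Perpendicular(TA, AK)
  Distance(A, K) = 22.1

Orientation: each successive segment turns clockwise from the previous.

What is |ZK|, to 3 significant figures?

33.8

P is at the origin; PZ runs at 24.5° with length 8.9, so Z = (8.10, 3.69). ∠PZC = 146.1° gives ZC at -9.40° from the x-axis; with |ZC| = 19.8, C = (27.6, 0.457). ZC is perpendicular to CB, so CB runs at -99.4°; with |CB| = 9.9, B = (26.0, -9.31). ∠CBT = 71.2° gives BT at 152° from the x-axis; with |BT| = 10.7, T = (16.6, -4.25). BT is perpendicular to TA, so TA runs at 61.8°; with |TA| = 8.4, A = (20.6, 3.15). The perpendicularity gives AK at right angles to TA, so AK runs at -28.2°; with |AK| = 22.1, K = (40.0, -7.29). Then |ZK| = |K − Z| = 33.8.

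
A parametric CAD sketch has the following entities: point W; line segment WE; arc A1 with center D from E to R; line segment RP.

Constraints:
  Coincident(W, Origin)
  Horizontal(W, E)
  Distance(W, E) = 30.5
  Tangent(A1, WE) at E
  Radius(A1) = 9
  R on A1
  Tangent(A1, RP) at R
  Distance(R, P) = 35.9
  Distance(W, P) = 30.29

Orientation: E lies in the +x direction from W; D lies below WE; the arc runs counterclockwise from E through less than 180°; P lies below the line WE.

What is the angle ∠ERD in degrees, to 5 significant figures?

65.406°

W is at the origin; WE is horizontal with |WE| = 30.5 and E on the +x side, so E = (30.500, 0.0000). A1 meets WE tangentially, so DE is at right angles to WE, so D = E + (0, -9) = (30.500, -9.0000). Since DR ⟂ RP (tangency), |DP| = √(9.0² + 35.9²) = 37.011 regardless of where R sits on A1. So P lies on both circle(W, 30.29) and circle(D, 37.011); the below-WE intersection is P = (0.22490, -30.289). R is the foot of the tangent from P: R = (23.688, -3.1178).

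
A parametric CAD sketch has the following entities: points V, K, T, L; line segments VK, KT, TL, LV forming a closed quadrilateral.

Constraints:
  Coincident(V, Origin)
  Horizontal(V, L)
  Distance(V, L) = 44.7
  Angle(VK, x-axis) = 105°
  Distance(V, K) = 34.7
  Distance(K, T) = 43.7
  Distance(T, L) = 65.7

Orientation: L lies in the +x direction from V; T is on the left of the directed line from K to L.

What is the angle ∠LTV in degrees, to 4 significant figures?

39.44°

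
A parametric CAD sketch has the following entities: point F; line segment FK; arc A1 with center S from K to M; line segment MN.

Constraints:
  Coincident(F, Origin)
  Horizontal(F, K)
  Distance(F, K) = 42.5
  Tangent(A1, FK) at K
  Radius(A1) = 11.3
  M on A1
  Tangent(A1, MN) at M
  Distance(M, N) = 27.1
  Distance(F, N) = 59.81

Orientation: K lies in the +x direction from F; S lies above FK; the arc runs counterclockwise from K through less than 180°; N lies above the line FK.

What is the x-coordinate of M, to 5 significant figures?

53.124

Checks: |SM| = 11.30 ✓; ∠(SM, MN) = 90.00° ✓; |MN| = 27.10 ✓; |FN| = 59.81 ✓.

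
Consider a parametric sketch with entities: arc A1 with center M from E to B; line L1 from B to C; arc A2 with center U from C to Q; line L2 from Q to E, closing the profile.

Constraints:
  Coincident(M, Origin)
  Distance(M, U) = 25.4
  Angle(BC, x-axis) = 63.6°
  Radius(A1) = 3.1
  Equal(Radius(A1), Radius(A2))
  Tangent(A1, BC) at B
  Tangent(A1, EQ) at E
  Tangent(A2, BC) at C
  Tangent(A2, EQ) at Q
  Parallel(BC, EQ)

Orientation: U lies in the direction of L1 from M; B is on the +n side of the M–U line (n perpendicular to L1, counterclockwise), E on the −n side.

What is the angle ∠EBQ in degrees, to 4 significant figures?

76.28°

The slot axis is L1's direction at 63.6°, so u = (cos 63.6°, sin 63.6°) = (0.4446, 0.8957) and n = (−sin 63.6°, cos 63.6°) = (-0.8957, 0.4446). M is at the origin and U lies 25.4 along u from M, so U = 25.4·u = (11.29, 22.75). Tangency of A1 to both parallel lines with radius 3.1 puts B and E at M ± 3.1·n: B = (-2.777, 1.378), E = (2.777, -1.378). Equal radii place C and Q the same way about U: C = U + 3.1·n = (8.517, 24.13), Q = U − 3.1·n = (14.07, 21.37). Then cos ∠EBQ = BE·BQ / (|BE||BQ|), giving 76.28°.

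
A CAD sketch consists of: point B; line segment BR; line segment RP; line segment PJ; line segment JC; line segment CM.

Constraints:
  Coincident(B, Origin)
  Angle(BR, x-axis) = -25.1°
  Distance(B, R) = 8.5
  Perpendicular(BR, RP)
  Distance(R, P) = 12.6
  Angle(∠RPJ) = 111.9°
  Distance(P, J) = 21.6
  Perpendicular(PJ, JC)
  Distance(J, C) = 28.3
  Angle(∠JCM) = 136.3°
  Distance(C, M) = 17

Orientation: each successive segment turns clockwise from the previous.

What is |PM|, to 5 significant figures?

41.770

B is at the origin; BR runs at -25.1° with length 8.5, so R = (7.6973, -3.6057). BR is perpendicular to RP, so RP runs at -115.10°; with |RP| = 12.6, P = (2.3524, -15.016). ∠RPJ = 111.9° gives PJ at 176.80° from the x-axis; with |PJ| = 21.6, J = (-19.214, -13.810). The perpendicularity gives JC at right angles to PJ, so JC runs at 86.800°; with |JC| = 28.3, C = (-17.634, 14.446). ∠JCM = 136.3° gives CM at 43.100° from the x-axis; with |CM| = 17.0, M = (-5.2214, 26.061). Then |PM| = |M − P| = 41.770.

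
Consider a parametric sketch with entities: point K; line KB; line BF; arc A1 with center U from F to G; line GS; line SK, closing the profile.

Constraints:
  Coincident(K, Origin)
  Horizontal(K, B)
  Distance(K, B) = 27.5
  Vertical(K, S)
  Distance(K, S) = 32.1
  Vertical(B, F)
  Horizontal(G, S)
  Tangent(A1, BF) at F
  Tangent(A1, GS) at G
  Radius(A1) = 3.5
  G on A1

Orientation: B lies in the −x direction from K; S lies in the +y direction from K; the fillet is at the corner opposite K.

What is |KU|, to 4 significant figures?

37.34

K is at the origin; KB is horizontal with |KB| = 27.5 and B on the −x side, so B = (-27.50, 0.000). KS is vertical with |KS| = 32.1 and S on the +y side, so S = (0.000, 32.10). The virtual corner opposite K is at (-27.50, 32.10). Since A1 is tangent to BF there, UF ⟂ BF and A1 meets GS tangentially, so UG is at right angles to GS, with radius 3.5, so the center U sits 3.5 in from both sides at U = (-24.00, 28.60). Then |KU| = |U − K| = 37.34.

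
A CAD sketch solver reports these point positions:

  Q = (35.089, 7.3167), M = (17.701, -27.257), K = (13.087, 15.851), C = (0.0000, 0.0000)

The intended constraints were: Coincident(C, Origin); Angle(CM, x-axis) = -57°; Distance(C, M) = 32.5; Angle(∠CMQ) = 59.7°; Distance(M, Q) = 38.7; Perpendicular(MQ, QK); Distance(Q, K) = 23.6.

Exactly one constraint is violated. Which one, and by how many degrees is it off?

Perpendicular(MQ, QK) — off by 5.50°.

C = (0.00, 0.00) ✓; CM at -57.00° ✓; |CM| = 32.50 ✓; ∠CMQ = 59.70° ✓; |MQ| = 38.70 ✓; ∠(MQ, QK) = 95.50° ✗; |QK| = 23.60 ✓.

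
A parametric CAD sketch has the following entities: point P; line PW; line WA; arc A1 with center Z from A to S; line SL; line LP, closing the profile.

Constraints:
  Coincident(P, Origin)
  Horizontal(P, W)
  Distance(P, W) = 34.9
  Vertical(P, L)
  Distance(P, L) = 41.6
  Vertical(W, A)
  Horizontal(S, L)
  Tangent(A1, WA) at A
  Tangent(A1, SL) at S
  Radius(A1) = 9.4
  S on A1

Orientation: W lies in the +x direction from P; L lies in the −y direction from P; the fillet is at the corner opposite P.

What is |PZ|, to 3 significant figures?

41.1

PL is vertical with |PL| = 41.6 and L on the −y side, so L = (0.00, -41.6). The virtual corner opposite P is at (34.9, -41.6). Tangency of A1 to WA means the radius ZA is perpendicular to WA and since A1 is tangent to SL there, ZS ⟂ SL, with radius 9.4, so the center Z sits 9.4 in from both sides at Z = (25.5, -32.2). Then |PZ| = |Z − P| = 41.1.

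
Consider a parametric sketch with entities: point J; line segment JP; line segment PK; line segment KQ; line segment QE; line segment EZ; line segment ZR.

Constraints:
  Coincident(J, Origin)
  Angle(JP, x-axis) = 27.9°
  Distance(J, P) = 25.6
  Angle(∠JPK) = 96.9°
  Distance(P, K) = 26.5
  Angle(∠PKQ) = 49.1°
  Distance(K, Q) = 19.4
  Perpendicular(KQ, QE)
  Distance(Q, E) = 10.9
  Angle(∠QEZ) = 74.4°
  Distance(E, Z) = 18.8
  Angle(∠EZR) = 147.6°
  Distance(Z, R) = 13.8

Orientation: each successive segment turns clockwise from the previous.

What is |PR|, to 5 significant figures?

35.172

J is at the origin; JP runs at 27.9° with length 25.6, so P = (22.624, 11.979). ∠JPK = 96.9° gives PK at -55.200° from the x-axis; with |PK| = 26.5, K = (37.748, -9.7815). ∠PKQ = 49.1° gives KQ at 173.90° from the x-axis; with |KQ| = 19.4, Q = (18.458, -7.7199). The perpendicularity gives QE at right angles to KQ, so QE runs at 83.900°; with |QE| = 10.9, E = (19.616, 3.1184). ∠QEZ = 74.4° gives EZ at -21.700° from the x-axis; with |EZ| = 18.8, Z = (37.084, -3.8329). ∠EZR = 147.6° gives ZR at -54.100° from the x-axis; with |ZR| = 13.8, R = (45.176, -15.011). Then |PR| = |R − P| = 35.172.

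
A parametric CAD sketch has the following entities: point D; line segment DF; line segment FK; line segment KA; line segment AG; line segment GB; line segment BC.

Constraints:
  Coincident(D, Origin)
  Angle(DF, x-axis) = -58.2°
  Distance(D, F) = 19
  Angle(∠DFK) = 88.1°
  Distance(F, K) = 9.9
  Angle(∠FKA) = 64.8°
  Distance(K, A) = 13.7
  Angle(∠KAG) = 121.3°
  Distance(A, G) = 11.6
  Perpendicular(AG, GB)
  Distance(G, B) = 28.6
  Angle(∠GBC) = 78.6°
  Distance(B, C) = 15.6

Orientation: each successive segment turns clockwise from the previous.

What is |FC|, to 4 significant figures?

14.28

The perpendicularity gives GB at right angles to AG, so GB runs at -54.00°; with |GB| = 28.6, B = (26.50, -23.75). ∠GBC = 78.6° gives BC at -155.4° from the x-axis; with |BC| = 15.6, C = (12.32, -30.24). Then |FC| = |C − F| = 14.28.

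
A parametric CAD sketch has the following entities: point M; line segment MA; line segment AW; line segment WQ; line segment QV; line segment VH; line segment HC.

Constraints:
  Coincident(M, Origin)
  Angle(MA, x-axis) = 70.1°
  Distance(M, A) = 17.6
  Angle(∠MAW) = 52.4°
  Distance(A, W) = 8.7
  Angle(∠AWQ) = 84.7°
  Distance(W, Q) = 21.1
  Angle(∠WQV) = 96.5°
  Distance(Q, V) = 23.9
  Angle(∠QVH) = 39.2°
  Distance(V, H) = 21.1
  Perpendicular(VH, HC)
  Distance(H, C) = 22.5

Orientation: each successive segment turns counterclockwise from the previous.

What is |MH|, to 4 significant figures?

13.30

M is at the origin; MA runs at 70.1° with length 17.6, so A = (5.991, 16.55). ∠MAW = 52.4° gives AW at -162.3° from the x-axis; with |AW| = 8.7, W = (-2.297, 13.90). ∠AWQ = 84.7° gives WQ at -67.00° from the x-axis; with |WQ| = 21.1, Q = (5.947, -5.519). ∠WQV = 96.5° gives QV at 16.50° from the x-axis; with |QV| = 23.9, V = (28.86, 1.269). ∠QVH = 39.2° gives VH at 157.3° from the x-axis; with |VH| = 21.1, H = (9.397, 9.412). Then |MH| = |H − M| = 13.30.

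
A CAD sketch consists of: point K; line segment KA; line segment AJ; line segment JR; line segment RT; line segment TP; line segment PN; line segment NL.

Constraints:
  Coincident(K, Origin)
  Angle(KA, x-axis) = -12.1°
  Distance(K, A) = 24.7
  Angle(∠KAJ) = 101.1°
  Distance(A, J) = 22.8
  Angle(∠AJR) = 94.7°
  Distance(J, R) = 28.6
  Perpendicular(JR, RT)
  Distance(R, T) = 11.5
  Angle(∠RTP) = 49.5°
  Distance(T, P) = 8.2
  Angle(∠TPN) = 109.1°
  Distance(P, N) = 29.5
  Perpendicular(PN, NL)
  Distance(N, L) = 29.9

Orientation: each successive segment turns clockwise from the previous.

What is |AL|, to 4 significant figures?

71.02

K is at the origin; KA runs at -12.1° with length 24.7, so A = (24.15, -5.178). ∠KAJ = 101.1° gives AJ at -91.00° from the x-axis; with |AJ| = 22.8, J = (23.75, -27.97). ∠AJR = 94.7° gives JR at -176.3° from the x-axis; with |JR| = 28.6, R = (-4.787, -29.82). JR is perpendicular to RT, so RT runs at 93.70°; with |RT| = 11.5, T = (-5.529, -18.34). ∠RTP = 49.5° gives TP at -36.80° from the x-axis; with |TP| = 8.2, P = (1.037, -23.26). ∠TPN = 109.1° gives PN at -107.7° from the x-axis; with |PN| = 29.5, N = (-7.932, -51.36). PN is perpendicular to NL, so NL runs at 162.3°; with |NL| = 29.9, L = (-36.42, -42.27). Then |AL| = |L − A| = 71.02.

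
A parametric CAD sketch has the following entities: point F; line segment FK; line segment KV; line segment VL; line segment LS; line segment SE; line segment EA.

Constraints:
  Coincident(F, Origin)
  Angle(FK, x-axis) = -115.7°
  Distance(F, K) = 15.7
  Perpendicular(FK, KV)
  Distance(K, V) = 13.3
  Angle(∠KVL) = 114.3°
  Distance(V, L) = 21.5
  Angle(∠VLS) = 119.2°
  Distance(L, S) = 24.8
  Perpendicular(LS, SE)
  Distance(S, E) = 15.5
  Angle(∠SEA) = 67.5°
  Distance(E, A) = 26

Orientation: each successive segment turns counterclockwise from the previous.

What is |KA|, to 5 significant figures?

24.143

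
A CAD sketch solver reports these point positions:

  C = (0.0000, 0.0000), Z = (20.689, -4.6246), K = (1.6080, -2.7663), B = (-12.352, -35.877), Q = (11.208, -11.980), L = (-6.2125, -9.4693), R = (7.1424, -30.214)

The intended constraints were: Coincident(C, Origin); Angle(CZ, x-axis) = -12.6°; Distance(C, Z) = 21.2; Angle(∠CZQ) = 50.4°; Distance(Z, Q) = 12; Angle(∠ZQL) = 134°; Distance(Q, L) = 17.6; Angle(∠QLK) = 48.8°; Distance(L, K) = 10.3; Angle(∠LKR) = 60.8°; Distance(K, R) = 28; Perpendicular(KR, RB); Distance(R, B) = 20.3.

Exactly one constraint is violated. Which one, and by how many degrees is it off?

Perpendicular(KR, RB) — off by 4.80°.

C = (0.00, 0.00) ✓; CZ at -12.60° ✓; |CZ| = 21.20 ✓; ∠CZQ = 50.40° ✓; |ZQ| = 12.00 ✓; ∠ZQL = 134.0° ✓; |QL| = 17.60 ✓; ∠QLK = 48.80° ✓; |LK| = 10.30 ✓; ∠LKR = 60.80° ✓; |KR| = 28.00 ✓; ∠(KR, RB) = 85.20° ✗; |RB| = 20.30 ✓.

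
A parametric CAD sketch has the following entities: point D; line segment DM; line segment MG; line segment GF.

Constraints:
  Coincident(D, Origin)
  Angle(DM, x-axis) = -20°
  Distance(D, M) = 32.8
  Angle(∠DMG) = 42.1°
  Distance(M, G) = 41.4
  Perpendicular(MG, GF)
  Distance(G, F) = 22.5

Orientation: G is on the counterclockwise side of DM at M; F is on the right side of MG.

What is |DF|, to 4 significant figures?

47.65

D is at the origin; DM runs at -20.0° with length 32.8, so M = 32.8·(cos -20.0°, sin -20.0°) = (30.82, -11.22). ∠DMG = 42.1°, so MG runs at -20.0° + (180° − 42.1°) = 117.9° from the x-axis; with |MG| = 41.4, G = M + 41.4·(cos 117.9°, sin 117.9°) = (11.45, 25.37). MG ⟂ GF; with |GF| = 22.5 on the right of MG, F = G + 22.5·(0.8838, 0.4679) = (31.33, 35.90). Then |DF| = |F − D| = 47.65.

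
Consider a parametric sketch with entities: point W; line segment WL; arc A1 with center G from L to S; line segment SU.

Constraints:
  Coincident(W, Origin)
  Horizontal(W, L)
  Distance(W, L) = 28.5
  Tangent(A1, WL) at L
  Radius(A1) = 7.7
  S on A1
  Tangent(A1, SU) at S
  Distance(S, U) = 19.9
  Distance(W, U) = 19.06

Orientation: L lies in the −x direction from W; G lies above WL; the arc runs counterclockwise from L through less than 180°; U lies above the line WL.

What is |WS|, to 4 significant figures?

23.07

W is at the origin; W and L share the same y with |WL| = 28.5 and L on the −x side, so L = (-28.50, 0.000). Since A1 is tangent to WL there, GL ⟂ WL, so G = L + (0, 7.7) = (-28.50, 7.700). Since GS ⟂ SU (tangency), |GU| = √(7.7² + 19.9²) = 21.34 regardless of where S sits on A1. So U lies on both circle(W, 19.06) and circle(G, 21.34); the above-WL intersection is U = (-9.160, 16.71). S is the foot of the tangent from U: S = (-22.95, 2.365).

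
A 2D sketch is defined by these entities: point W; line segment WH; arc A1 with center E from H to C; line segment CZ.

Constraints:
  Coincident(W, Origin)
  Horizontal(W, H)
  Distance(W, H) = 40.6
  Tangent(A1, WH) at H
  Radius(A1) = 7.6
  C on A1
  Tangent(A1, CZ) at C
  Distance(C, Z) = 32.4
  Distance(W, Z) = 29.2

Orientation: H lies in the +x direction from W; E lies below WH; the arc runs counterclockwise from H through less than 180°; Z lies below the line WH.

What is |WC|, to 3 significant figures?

35.1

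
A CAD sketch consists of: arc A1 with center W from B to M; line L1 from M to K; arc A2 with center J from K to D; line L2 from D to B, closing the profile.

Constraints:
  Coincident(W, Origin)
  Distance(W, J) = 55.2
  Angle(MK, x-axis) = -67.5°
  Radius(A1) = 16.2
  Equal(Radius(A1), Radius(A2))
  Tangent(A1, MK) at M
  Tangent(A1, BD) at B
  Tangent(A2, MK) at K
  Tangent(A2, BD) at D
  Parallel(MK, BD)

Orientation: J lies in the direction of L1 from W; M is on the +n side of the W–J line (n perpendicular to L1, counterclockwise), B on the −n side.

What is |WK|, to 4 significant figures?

57.53

The slot axis is L1's direction at -67.5°, so u = (cos -67.5°, sin -67.5°) = (0.3827, -0.9239) and n = (−sin -67.5°, cos -67.5°) = (0.9239, 0.3827). W is at the origin and J lies 55.2 along u from W, so J = 55.2·u = (21.12, -51.00). Tangency of A1 to both parallel lines with radius 16.2 puts M and B at W ± 16.2·n: M = (14.97, 6.199), B = (-14.97, -6.199). Equal radii place K and D the same way about J: K = J + 16.2·n = (36.09, -44.80), D = J − 16.2·n = (6.157, -57.20). Then |WK| = |K − W| = 57.53.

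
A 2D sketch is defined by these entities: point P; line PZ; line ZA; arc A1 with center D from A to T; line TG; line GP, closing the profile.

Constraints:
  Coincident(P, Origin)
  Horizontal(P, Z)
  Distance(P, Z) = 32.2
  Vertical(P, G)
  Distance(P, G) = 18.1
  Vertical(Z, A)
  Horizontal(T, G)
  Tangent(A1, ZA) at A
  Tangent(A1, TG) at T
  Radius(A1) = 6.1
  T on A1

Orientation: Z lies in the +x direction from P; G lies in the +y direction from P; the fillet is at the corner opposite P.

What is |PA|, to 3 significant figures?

34.4

P is at the origin; P and Z share the same y with |PZ| = 32.2 and Z on the +x side, so Z = (32.2, 0.00). PG is vertical with |PG| = 18.1 and G on the +y side, so G = (0.00, 18.1). The virtual corner opposite P is at (32.2, 18.1). A1 meets ZA tangentially, so DA is at right angles to ZA and the tangent condition forces DT to be normal to TG, with radius 6.1, so the center D sits 6.1 in from both sides at D = (26.1, 12.0). That places the tangent points at A = (32.2, 12.0) on ZA and T = (26.1, 18.1) on TG. Then |PA| = |A − P| = 34.4.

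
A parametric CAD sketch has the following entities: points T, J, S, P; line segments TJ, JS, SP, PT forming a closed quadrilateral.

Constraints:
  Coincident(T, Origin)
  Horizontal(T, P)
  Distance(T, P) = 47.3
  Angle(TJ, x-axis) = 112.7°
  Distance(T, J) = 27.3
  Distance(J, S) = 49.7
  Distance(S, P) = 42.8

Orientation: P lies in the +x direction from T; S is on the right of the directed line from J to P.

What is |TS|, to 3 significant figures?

22.4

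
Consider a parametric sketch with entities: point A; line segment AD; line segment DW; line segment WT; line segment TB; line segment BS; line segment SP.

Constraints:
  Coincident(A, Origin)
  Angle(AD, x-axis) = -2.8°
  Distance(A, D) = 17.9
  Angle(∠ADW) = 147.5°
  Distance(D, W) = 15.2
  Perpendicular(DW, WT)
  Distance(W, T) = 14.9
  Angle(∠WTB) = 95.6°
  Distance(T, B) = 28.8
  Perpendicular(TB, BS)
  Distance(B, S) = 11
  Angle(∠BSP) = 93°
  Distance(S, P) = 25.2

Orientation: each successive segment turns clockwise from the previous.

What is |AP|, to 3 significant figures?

26.3

TB is perpendicular to BS, so BS runs at 60.3°; with |BS| = 11.0, S = (2.11, 2.01). ∠BSP = 93.0° gives SP at -26.7° from the x-axis; with |SP| = 25.2, P = (24.6, -9.32). Then |AP| = |P − A| = 26.3.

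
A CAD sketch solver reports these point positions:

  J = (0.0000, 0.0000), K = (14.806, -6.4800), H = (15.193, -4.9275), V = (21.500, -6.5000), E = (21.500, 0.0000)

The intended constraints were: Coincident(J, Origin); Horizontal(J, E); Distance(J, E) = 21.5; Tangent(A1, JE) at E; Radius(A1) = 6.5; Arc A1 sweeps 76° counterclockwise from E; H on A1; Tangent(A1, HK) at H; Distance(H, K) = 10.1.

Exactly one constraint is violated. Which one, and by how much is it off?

Distance(H, K) = 10.1 — off by 8.50.

J = (0.00, 0.00) ✓; J.y = 0.00, E.y = 0.00 ✓; |JE| = 21.50 ✓; ∠(VE, EJ) = 90.00° ✓; |VE| = 6.500 ✓; bearing(V→H) − bearing(V→E) = 76.00° ✓; |VH| = 6.500 ✓; ∠(VH, HK) = 90.00° ✓; |HK| = 1.600 ✗.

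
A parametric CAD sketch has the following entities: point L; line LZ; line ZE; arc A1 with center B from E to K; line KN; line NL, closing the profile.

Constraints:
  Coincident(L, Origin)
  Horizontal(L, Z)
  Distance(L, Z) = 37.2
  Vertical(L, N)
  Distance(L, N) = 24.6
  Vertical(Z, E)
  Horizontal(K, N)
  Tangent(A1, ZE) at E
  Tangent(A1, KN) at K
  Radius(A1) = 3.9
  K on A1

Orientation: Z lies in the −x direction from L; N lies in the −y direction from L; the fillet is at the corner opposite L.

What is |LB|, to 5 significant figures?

39.209

L is at the origin; LZ is horizontal with |LZ| = 37.2 and Z on the −x side, so Z = (-37.200, 0.0000). LN is vertical with |LN| = 24.6 and N on the −y side, so N = (0.0000, -24.600). The virtual corner opposite L is at (-37.200, -24.600). Since A1 is tangent to ZE there, BE ⟂ ZE and since A1 is tangent to KN there, BK ⟂ KN, with radius 3.9, so the center B sits 3.9 in from both sides at B = (-33.300, -20.700). Then |LB| = |B − L| = 39.209.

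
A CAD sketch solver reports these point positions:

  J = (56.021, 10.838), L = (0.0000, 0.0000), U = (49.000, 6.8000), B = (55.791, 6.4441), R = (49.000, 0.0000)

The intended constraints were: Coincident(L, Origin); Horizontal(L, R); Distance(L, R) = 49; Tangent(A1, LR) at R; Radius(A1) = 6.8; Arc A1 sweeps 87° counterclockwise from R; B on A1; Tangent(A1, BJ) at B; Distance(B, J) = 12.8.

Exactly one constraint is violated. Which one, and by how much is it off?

Distance(B, J) = 12.8 — off by 8.40.

L = (0.00, 0.00) ✓; L.y = 0.00, R.y = 0.00 ✓; |LR| = 49.00 ✓; ∠(UR, RL) = 90.00° ✓; |UR| = 6.800 ✓; bearing(U→B) − bearing(U→R) = 87.00° ✓; |UB| = 6.800 ✓; ∠(UB, BJ) = 90.00° ✓; |BJ| = 4.400 ✗.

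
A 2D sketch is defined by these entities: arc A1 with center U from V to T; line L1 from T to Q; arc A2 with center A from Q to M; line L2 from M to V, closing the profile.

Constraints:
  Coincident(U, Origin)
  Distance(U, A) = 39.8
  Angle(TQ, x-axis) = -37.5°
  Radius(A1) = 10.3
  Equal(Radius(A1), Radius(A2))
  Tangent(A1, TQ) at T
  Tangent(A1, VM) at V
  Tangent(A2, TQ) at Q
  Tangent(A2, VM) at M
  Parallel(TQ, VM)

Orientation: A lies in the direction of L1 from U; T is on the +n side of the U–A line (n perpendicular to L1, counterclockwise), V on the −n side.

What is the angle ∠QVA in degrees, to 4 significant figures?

12.86°

Tangency of A1 to both parallel lines with radius 10.3 puts T and V at U ± 10.3·n: T = (6.270, 8.172), V = (-6.270, -8.172). Equal radii place Q and M the same way about A: Q = A + 10.3·n = (37.85, -16.06), M = A − 10.3·n = (25.31, -32.40). Then cos ∠QVA = VQ·VA / (|VQ||VA|), giving 12.86°.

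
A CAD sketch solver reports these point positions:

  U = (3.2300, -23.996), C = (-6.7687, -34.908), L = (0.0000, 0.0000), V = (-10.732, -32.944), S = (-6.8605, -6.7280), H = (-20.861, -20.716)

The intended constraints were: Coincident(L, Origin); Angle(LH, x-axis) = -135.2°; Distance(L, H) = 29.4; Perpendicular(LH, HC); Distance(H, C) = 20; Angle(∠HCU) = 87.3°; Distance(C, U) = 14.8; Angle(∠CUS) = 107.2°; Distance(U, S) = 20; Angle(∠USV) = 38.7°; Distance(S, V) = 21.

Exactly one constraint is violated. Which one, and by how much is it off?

Distance(S, V) = 21 — off by 5.50.

L = (0.00, 0.00) ✓; LH at -135.2° ✓; |LH| = 29.40 ✓; ∠(LH, HC) = 90.00° ✓; |HC| = 20.00 ✓; ∠HCU = 87.30° ✓; |CU| = 14.80 ✓; ∠CUS = 107.2° ✓; |US| = 20.00 ✓; ∠USV = 38.70° ✓; |SV| = 26.50 ✗.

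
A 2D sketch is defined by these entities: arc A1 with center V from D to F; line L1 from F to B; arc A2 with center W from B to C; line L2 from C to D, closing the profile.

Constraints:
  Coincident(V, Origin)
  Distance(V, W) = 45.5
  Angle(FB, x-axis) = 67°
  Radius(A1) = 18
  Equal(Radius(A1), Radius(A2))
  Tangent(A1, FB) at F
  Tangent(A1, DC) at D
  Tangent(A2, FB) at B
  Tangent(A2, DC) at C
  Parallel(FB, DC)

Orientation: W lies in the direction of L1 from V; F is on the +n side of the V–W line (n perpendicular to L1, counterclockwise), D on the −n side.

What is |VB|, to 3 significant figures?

48.9

The slot axis is L1's direction at 67.0°, so u = (cos 67.0°, sin 67.0°) = (0.391, 0.921) and n = (−sin 67.0°, cos 67.0°) = (-0.921, 0.391). V is at the origin and W lies 45.5 along u from V, so W = 45.5·u = (17.8, 41.9). Tangency of A1 to both parallel lines with radius 18.0 puts F and D at V ± 18.0·n: F = (-16.6, 7.03), D = (16.6, -7.03). Equal radii place B and C the same way about W: B = W + 18.0·n = (1.21, 48.9), C = W − 18.0·n = (34.3, 34.8). Then |VB| = |B − V| = 48.9.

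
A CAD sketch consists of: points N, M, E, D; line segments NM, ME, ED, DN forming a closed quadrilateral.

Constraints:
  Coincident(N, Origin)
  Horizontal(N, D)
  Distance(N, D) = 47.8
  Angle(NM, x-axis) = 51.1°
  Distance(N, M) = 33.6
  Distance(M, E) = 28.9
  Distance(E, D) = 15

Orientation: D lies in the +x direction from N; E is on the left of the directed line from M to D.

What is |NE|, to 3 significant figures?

50.1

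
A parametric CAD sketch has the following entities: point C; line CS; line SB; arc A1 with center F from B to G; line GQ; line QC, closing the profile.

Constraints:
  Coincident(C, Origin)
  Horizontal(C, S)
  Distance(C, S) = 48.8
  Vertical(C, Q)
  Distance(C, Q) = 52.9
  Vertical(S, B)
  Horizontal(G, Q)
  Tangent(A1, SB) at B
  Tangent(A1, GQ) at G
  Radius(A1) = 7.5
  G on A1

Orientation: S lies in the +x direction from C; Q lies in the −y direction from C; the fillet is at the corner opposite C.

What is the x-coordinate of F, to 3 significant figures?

41.3

C is at the origin; C and S share the same y with |CS| = 48.8 and S on the +x side, so S = (48.8, 0.00). CQ is vertical with |CQ| = 52.9 and Q on the −y side, so Q = (0.00, -52.9). The virtual corner opposite C is at (48.8, -52.9). The tangent condition forces FB to be normal to SB and tangency of A1 to GQ means the radius FG is perpendicular to GQ, with radius 7.5, so the center F sits 7.5 in from both sides at F = (41.3, -45.4). So F.x = 41.3.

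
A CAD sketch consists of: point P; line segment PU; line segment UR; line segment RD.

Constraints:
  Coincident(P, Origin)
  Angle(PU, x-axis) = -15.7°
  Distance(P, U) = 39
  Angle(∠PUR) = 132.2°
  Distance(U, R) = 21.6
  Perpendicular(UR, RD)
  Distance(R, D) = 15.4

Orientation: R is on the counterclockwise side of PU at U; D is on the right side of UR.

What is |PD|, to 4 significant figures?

65.16

P is at the origin; PU runs at -15.7° with length 39.0, so U = 39.0·(cos -15.7°, sin -15.7°) = (37.54, -10.55). ∠PUR = 132.2°, so UR runs at -15.7° + (180° − 132.2°) = 32.10° from the x-axis; with |UR| = 21.6, R = U + 21.6·(cos 32.10°, sin 32.10°) = (55.84, 0.9248). UR ⟂ RD; with |RD| = 15.4 on the right of UR, D = R + 15.4·(0.5314, -0.8471) = (64.03, -12.12). Then |PD| = |D − P| = 65.16.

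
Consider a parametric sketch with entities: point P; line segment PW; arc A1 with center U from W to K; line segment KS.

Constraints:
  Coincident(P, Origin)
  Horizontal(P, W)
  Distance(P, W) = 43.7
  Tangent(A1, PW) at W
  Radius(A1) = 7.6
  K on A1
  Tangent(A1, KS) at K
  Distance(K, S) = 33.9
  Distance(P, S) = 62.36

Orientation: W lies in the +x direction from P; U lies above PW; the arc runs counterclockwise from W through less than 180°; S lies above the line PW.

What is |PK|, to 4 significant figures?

51.96

Checks: |UK| = 7.600 ✓; ∠(UK, KS) = 90.00° ✓; |KS| = 33.90 ✓; |PS| = 62.36 ✓.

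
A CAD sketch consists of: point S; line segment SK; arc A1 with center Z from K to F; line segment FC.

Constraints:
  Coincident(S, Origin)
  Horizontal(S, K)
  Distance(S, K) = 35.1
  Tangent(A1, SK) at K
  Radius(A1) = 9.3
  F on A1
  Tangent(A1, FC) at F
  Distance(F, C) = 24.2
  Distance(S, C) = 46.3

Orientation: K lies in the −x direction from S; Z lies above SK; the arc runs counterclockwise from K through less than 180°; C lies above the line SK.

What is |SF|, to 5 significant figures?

28.219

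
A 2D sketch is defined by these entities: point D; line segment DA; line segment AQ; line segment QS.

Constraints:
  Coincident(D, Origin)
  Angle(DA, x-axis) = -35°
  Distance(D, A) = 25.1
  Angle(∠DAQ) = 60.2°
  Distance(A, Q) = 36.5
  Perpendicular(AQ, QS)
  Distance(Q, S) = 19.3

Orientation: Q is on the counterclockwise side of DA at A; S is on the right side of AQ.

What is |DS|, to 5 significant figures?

47.591

∠DAQ = 60.2°, so AQ runs at -35.0° + (180° − 60.2°) = 84.800° from the x-axis; with |AQ| = 36.5, Q = A + 36.5·(cos 84.800°, sin 84.800°) = (23.869, 21.953). AQ ⟂ QS; with |QS| = 19.3 on the right of AQ, S = Q + 19.3·(0.99588, -0.090633) = (43.089, 20.204). Then |DS| = |S − D| = 47.591.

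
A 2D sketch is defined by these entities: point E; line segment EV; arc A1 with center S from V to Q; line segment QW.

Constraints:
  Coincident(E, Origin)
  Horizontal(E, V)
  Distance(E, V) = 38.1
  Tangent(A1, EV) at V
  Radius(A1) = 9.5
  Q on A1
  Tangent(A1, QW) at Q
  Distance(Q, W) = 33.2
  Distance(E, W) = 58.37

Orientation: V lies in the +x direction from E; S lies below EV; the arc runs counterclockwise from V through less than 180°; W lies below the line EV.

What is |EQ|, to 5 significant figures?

31.435

Checks: |SQ| = 9.500 ✓; ∠(SQ, QW) = 90.00° ✓; |QW| = 33.20 ✓; |EW| = 58.37 ✓.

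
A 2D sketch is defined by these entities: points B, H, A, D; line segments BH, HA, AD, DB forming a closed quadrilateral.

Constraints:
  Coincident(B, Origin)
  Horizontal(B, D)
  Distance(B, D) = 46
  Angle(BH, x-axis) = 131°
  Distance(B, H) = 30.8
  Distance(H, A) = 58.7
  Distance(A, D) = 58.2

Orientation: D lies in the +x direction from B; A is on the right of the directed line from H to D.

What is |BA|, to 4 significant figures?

32.70

Checks: BH at 131.0° ✓; |HA| = 58.70 ✓; |AD| = 58.20 ✓.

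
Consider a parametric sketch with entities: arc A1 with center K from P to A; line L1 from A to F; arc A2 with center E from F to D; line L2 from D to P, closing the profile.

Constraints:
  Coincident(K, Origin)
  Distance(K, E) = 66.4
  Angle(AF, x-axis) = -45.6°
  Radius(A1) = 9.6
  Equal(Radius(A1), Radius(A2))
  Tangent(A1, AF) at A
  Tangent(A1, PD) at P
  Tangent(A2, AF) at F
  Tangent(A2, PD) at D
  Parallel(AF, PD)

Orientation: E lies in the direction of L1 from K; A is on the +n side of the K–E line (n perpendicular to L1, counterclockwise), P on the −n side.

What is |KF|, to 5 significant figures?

67.090

The slot axis is L1's direction at -45.6°, so u = (cos -45.6°, sin -45.6°) = (0.69966, -0.71447) and n = (−sin -45.6°, cos -45.6°) = (0.71447, 0.69966). K is at the origin and E lies 66.4 along u from K, so E = 66.4·u = (46.458, -47.441). Tangency of A1 to both parallel lines with radius 9.6 puts A and P at K ± 9.6·n: A = (6.8589, 6.7168), P = (-6.8589, -6.7168). Equal radii place F and D the same way about E: F = E + 9.6·n = (53.317, -40.724), D = E − 9.6·n = (39.599, -54.158). Then |KF| = |F − K| = 67.090.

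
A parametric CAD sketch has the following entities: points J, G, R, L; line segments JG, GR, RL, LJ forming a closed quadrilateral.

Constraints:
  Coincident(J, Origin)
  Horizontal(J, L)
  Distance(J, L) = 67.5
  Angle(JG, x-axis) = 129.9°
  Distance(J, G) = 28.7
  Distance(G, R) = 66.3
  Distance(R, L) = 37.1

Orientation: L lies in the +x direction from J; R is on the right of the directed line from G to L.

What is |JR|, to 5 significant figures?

38.969

J is at the origin; J and L share the same y with |JL| = 67.5 and L in +x, so L = (67.5, 0). JG runs at 129.9° with |JG| = 28.7, so G = (-18.410, 22.018). R is determined by |GR| = 66.3 and |RL| = 37.1 together: it lies at the intersection of circle(G, 66.3) and circle(L, 37.1). With |GL| = 88.686, the foot of the radical line on GL is 61.365 from G and the perpendicular offset is √(66.3² − 61.365²) = 25.099. Taking the right-of-GL solution: R = (34.803, -17.531).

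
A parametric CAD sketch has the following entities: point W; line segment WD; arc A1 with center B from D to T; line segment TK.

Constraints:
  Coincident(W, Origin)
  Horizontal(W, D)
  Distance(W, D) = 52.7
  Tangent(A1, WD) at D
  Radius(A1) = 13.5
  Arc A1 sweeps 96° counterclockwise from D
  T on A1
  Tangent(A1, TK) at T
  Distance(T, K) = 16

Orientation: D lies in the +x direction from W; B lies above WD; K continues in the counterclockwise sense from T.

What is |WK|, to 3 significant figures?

71.4

W is at the origin; W and D share the same y with |WD| = 52.7 and D on the +x side, so D = (52.7, 0.00). Tangency of A1 to WD means the radius BD is perpendicular to WD, so B = D + (0, 13.5) = (52.7, 13.5). On A1, D sits at bearing -90° from B; a 96° counterclockwise sweep puts T at bearing 6°, so T = B + 13.5·(cos 6°, sin 6°) = (66.1, 14.9). Tangency of A1 to TK means the radius BT is perpendicular to TK, so TK runs along (−sin 6°, cos 6°); with |TK| = 16.0, K = (64.5, 30.8). Then |WK| = |K − W| = 71.4.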